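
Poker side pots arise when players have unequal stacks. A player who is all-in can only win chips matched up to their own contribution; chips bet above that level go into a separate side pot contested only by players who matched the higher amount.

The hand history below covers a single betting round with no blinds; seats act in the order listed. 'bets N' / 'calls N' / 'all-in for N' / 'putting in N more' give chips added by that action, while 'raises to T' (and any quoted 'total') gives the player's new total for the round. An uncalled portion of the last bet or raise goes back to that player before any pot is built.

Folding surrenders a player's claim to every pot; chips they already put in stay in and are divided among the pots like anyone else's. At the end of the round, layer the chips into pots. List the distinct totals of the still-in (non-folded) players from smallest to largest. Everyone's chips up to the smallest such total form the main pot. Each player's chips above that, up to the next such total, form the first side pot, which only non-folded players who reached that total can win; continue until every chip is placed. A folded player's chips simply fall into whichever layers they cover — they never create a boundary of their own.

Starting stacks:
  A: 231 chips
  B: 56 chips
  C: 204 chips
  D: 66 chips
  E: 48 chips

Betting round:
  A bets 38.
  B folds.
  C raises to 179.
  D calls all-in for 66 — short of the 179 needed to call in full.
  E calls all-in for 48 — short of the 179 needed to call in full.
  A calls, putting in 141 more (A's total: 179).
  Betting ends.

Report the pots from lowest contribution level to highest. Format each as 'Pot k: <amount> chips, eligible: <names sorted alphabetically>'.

Contributions: A=179, C=179, D=66, E=48
Folded: B
Pot levels (distinct totals of non-folded players): 48, 66, 179
Layer 1-48: 48 each from A, C, D, E = 48*4 = 192 chips; eligible A, C, D, E
Layer 49-66: 18 each from A, C, D = 18*3 = 54 chips; eligible A, C, D
Layer 67-179: 113 each from A, C = 113*2 = 226 chips; eligible A, C

Pot 1: 192 chips, eligible: A, C, D, E
Pot 2: 54 chips, eligible: A, C, D
Pot 3: 226 chips, eligible: A, C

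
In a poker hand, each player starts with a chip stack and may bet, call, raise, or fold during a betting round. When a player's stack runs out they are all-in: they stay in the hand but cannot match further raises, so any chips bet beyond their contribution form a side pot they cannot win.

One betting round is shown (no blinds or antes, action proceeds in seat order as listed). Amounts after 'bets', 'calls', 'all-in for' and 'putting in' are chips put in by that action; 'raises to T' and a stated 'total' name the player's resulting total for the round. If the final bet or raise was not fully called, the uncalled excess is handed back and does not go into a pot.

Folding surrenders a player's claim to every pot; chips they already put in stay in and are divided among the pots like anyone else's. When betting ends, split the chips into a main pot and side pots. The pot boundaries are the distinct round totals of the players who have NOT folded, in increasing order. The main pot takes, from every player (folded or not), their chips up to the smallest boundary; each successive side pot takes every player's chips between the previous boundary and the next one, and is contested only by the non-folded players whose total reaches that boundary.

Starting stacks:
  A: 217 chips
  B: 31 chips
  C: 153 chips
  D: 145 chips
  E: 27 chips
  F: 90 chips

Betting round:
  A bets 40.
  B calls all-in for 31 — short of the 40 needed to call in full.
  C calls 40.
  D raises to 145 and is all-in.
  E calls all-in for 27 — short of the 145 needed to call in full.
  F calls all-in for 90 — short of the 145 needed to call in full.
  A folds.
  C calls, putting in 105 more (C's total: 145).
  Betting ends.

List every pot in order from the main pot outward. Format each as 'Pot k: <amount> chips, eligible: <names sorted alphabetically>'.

Pot 1: 162 chips, eligible: B, C, D, E, F
Pot 2: 20 chips, eligible: B, C, D, F
Pot 3: 186 chips, eligible: C, D, F
Pot 4: 110 chips, eligible: C, D

Derivation:
Contributions: A=40, B=31, C=145, D=145, E=27, F=90
Folded: A
Pot levels (distinct totals of non-folded players): 27, 31, 90, 145
Layer 1-27: 27 each from A, B, C, D, E, F = 27*6 = 162 chips; eligible B, C, D, E, F
Layer 28-31: 4 each from A, B, C, D, F = 4*5 = 20 chips; eligible B, C, D, F
Layer 32-90: A 9 + C 59 + D 59 + F 59 = 186 chips; eligible C, D, F
Layer 91-145: 55 each from C, D = 55*2 = 110 chips; eligible C, D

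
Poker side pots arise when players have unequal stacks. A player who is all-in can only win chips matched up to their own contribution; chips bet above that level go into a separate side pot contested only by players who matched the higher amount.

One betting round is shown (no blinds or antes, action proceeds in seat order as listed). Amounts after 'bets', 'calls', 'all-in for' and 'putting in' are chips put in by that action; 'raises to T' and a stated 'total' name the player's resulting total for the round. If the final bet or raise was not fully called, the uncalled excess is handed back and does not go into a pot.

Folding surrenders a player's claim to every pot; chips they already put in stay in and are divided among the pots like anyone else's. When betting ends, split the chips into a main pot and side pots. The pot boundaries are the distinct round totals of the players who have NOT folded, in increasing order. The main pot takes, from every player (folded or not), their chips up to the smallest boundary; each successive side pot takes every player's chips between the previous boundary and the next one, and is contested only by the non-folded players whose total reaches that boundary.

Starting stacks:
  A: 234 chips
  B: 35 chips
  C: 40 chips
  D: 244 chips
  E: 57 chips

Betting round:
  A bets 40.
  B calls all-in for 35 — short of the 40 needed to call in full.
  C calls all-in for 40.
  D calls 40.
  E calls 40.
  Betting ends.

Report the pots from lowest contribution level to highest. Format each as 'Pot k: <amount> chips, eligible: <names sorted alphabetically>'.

Contributions: A=40, B=35, C=40, D=40, E=40
Pot levels (distinct totals of non-folded players): 35, 40
Layer 1-35: 35 each from A, B, C, D, E = 35*5 = 175 chips; eligible A, B, C, D, E
Layer 36-40: 5 each from A, C, D, E = 5*4 = 20 chips; eligible A, C, D, E

Pot 1: 175 chips, eligible: A, B, C, D, E
Pot 2: 20 chips, eligible: A, C, D, E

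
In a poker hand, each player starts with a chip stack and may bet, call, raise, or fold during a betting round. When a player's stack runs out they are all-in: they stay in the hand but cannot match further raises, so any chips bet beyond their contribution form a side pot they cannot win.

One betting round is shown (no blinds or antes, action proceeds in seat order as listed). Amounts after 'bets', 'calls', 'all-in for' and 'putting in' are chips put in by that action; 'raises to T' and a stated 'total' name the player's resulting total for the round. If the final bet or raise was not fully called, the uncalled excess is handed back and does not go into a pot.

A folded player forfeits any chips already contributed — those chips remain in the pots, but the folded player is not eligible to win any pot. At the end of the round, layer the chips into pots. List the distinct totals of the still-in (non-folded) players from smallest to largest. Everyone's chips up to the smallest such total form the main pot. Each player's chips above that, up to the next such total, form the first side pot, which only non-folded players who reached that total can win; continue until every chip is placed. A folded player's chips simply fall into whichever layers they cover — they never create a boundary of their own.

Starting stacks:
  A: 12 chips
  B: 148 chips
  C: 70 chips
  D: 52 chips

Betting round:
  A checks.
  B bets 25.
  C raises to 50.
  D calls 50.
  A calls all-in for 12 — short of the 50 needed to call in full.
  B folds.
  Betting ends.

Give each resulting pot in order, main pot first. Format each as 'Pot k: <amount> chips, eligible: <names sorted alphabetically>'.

Contributions: A=12, B=25, C=50, D=50
Folded: B
Pot levels (distinct totals of non-folded players): 12, 50
Layer 1-12: 12 each from A, B, C, D = 12*4 = 48 chips; eligible A, C, D
Layer 13-50: B 13 + C 38 + D 38 = 89 chips; eligible C, D

Pot 1: 48 chips, eligible: A, C, D
Pot 2: 89 chips, eligible: C, D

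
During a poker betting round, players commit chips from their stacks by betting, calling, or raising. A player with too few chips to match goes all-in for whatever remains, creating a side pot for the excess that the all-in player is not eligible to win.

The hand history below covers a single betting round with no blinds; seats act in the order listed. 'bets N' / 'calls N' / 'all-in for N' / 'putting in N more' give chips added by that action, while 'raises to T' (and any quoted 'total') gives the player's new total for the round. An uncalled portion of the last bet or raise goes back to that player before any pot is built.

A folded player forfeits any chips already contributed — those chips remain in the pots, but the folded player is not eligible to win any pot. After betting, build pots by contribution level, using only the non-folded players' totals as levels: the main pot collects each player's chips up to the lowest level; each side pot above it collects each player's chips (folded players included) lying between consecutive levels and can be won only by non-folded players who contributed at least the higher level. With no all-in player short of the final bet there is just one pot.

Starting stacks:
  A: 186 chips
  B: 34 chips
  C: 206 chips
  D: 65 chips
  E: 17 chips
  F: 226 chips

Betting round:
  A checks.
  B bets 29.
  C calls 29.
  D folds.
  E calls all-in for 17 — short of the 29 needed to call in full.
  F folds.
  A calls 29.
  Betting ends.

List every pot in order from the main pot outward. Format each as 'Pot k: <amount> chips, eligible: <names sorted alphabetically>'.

Pot 1: 68 chips, eligible: A, B, C, E
Pot 2: 36 chips, eligible: A, B, C

Derivation:
Contributions: A=29, B=29, C=29, E=17
Folded: D, F
Pot levels (distinct totals of non-folded players): 17, 29
Layer 1-17: 17 each from A, B, C, E = 17*4 = 68 chips; eligible A, B, C, E
Layer 18-29: 12 each from A, B, C = 12*3 = 36 chips; eligible A, B, C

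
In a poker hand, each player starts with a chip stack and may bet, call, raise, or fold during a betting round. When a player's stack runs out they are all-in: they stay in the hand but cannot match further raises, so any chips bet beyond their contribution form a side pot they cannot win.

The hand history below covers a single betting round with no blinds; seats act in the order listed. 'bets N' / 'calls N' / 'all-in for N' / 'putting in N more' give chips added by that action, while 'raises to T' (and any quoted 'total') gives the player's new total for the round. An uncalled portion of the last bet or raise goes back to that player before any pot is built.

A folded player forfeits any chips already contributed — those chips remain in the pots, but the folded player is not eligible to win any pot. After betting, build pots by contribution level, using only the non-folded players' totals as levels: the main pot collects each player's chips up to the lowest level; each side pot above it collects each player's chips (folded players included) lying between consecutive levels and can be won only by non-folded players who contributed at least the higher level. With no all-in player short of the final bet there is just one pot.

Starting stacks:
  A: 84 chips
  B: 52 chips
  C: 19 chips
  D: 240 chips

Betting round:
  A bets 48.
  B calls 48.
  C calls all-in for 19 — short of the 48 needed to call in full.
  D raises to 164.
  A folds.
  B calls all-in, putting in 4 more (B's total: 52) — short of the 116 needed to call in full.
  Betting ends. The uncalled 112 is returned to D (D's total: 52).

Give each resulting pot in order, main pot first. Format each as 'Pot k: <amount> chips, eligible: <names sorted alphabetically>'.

Pot 1: 76 chips, eligible: B, C, D
Pot 2: 95 chips, eligible: B, D

Derivation:
Contributions (after 112 returned to D): A=48, B=52, C=19, D=52
Folded: A
Pot levels (distinct totals of non-folded players): 19, 52
Layer 1-19: 19 each from A, B, C, D = 19*4 = 76 chips; eligible B, C, D
Layer 20-52: A 29 + B 33 + D 33 = 95 chips; eligible B, D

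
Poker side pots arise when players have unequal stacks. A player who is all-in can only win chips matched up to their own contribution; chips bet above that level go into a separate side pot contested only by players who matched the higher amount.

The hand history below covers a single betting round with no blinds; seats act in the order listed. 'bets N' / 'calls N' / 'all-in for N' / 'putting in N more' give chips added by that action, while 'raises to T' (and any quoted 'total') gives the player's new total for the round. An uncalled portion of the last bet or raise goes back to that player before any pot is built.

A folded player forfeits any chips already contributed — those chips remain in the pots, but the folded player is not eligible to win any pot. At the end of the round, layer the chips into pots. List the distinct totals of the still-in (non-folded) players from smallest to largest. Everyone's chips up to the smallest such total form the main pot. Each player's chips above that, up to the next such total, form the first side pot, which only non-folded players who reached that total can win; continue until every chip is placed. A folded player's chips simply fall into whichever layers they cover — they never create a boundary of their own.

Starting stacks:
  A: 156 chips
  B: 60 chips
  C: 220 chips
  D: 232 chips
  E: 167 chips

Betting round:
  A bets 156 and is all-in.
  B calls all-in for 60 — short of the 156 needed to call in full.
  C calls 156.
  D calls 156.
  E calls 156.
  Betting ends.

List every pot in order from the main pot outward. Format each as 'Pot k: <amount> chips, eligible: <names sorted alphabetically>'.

Contributions: A=156, B=60, C=156, D=156, E=156
Pot levels (distinct totals of non-folded players): 60, 156
Layer 1-60: 60 each from A, B, C, D, E = 60*5 = 300 chips; eligible A, B, C, D, E
Layer 61-156: 96 each from A, C, D, E = 96*4 = 384 chips; eligible A, C, D, E

Pot 1: 300 chips, eligible: A, B, C, D, E
Pot 2: 384 chips, eligible: A, C, D, E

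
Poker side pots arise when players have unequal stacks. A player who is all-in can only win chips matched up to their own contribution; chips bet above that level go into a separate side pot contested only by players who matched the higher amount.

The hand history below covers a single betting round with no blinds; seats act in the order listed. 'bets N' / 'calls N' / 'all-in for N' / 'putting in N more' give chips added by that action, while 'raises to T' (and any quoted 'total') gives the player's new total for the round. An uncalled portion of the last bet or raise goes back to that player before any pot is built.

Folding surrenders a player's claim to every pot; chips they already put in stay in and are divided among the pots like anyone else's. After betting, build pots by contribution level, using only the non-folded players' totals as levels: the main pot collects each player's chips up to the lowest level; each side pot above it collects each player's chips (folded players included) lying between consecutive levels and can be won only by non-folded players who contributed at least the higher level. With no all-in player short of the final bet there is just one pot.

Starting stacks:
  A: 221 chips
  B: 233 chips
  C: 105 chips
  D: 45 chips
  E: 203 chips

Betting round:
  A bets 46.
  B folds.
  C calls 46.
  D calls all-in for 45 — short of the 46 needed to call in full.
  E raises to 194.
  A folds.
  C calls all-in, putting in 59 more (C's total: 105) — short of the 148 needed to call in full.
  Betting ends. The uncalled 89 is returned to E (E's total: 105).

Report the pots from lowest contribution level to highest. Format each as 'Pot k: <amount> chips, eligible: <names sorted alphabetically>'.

Contributions (after 89 returned to E): A=46, C=105, D=45, E=105
Folded: A, B
Pot levels (distinct totals of non-folded players): 45, 105
Layer 1-45: 45 each from A, C, D, E = 45*4 = 180 chips; eligible C, D, E
Layer 46-105: A 1 + C 60 + E 60 = 121 chips; eligible C, E

Pot 1: 180 chips, eligible: C, D, E
Pot 2: 121 chips, eligible: C, E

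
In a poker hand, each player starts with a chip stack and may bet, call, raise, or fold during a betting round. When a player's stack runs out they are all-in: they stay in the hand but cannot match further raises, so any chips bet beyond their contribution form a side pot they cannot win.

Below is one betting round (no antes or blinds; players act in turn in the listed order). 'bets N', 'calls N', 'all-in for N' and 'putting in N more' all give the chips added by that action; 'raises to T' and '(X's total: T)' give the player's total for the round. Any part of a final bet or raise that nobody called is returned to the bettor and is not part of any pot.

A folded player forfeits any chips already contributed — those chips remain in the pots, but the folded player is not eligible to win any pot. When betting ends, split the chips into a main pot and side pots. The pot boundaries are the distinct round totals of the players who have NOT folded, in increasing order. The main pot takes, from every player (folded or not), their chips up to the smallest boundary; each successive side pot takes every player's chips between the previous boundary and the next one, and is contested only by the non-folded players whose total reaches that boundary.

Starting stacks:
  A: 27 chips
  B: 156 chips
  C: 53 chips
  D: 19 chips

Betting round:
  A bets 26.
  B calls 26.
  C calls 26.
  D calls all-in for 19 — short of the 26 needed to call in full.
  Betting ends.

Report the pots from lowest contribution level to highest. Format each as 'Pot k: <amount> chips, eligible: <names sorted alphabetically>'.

Contributions: A=26, B=26, C=26, D=19
Pot levels (distinct totals of non-folded players): 19, 26
Layer 1-19: 19 each from A, B, C, D = 19*4 = 76 chips; eligible A, B, C, D
Layer 20-26: 7 each from A, B, C = 7*3 = 21 chips; eligible A, B, C

Pot 1: 76 chips, eligible: A, B, C, D
Pot 2: 21 chips, eligible: A, B, C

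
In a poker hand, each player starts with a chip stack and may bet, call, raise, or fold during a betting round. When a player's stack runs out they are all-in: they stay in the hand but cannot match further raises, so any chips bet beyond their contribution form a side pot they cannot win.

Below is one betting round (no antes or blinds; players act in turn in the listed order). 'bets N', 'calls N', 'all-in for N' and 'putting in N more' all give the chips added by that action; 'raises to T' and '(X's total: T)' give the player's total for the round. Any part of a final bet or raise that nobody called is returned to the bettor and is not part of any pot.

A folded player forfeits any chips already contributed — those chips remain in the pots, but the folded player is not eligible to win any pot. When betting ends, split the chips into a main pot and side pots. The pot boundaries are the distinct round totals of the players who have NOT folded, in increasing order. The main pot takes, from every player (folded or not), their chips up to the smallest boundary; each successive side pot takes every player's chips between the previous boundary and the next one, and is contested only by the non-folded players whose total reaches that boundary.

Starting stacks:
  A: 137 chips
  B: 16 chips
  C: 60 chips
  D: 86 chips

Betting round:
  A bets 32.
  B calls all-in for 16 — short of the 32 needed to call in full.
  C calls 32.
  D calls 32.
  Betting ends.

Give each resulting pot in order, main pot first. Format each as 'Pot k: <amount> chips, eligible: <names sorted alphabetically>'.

Pot 1: 64 chips, eligible: A, B, C, D
Pot 2: 48 chips, eligible: A, C, D

Derivation:
Contributions: A=32, B=16, C=32, D=32
Pot levels (distinct totals of non-folded players): 16, 32
Layer 1-16: 16 each from A, B, C, D = 16*4 = 64 chips; eligible A, B, C, D
Layer 17-32: 16 each from A, C, D = 16*3 = 48 chips; eligible A, C, D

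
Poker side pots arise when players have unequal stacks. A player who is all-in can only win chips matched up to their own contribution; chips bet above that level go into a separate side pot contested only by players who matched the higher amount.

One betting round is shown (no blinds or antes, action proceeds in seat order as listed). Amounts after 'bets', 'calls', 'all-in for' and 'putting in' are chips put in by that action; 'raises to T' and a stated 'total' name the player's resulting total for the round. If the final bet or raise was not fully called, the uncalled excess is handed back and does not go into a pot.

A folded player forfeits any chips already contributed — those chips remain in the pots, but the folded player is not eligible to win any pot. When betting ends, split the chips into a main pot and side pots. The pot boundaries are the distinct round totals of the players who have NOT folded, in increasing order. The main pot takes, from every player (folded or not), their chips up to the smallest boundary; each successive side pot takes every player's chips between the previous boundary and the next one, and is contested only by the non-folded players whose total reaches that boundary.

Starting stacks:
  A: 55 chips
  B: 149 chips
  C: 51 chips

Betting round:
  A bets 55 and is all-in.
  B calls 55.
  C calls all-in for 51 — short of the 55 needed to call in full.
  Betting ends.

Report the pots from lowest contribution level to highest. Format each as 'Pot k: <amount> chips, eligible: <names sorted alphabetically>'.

Contributions: A=55, B=55, C=51
Pot levels (distinct totals of non-folded players): 51, 55
Layer 1-51: 51 each from A, B, C = 51*3 = 153 chips; eligible A, B, C
Layer 52-55: 4 each from A, B = 4*2 = 8 chips; eligible A, B

Pot 1: 153 chips, eligible: A, B, C
Pot 2: 8 chips, eligible: A, B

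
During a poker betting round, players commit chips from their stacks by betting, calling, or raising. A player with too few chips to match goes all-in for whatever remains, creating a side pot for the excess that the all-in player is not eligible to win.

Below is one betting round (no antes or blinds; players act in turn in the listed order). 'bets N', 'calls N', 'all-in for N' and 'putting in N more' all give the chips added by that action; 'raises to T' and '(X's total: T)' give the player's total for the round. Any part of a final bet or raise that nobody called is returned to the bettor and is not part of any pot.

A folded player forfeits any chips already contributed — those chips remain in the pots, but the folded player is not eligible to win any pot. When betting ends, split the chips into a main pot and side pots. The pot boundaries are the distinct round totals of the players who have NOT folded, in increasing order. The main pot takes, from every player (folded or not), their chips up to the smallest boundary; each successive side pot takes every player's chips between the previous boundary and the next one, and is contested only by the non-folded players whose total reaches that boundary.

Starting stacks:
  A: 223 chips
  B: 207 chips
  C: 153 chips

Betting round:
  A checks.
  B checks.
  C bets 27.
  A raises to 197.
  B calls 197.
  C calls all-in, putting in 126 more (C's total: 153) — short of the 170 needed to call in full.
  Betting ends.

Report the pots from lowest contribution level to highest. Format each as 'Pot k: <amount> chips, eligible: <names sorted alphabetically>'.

Pot 1: 459 chips, eligible: A, B, C
Pot 2: 88 chips, eligible: A, B

Derivation:
Contributions: A=197, B=197, C=153
Pot levels (distinct totals of non-folded players): 153, 197
Layer 1-153: 153 each from A, B, C = 153*3 = 459 chips; eligible A, B, C
Layer 154-197: 44 each from A, B = 44*2 = 88 chips; eligible A, B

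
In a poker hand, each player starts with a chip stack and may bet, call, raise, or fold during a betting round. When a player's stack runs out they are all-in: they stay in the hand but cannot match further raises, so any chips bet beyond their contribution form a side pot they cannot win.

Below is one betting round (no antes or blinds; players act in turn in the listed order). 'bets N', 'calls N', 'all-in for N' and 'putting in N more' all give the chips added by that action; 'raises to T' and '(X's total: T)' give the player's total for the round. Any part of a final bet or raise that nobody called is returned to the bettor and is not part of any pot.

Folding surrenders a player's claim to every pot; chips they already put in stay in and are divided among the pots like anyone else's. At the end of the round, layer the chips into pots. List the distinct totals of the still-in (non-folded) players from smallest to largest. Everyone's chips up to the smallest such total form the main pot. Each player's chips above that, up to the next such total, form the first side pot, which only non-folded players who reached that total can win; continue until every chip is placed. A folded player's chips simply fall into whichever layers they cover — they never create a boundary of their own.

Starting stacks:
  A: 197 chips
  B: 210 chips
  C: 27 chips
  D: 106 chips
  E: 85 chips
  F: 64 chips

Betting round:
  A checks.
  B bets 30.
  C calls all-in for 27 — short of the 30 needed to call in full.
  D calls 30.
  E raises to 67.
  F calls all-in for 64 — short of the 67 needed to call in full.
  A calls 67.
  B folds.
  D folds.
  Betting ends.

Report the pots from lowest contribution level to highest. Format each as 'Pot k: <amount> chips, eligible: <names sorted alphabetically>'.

Pot 1: 162 chips, eligible: A, C, E, F
Pot 2: 117 chips, eligible: A, E, F
Pot 3: 6 chips, eligible: A, E

Derivation:
Contributions: A=67, B=30, C=27, D=30, E=67, F=64
Folded: B, D
Pot levels (distinct totals of non-folded players): 27, 64, 67
Layer 1-27: 27 each from A, B, C, D, E, F = 27*6 = 162 chips; eligible A, C, E, F
Layer 28-64: A 37 + B 3 + D 3 + E 37 + F 37 = 117 chips; eligible A, E, F
Layer 65-67: 3 each from A, E = 3*2 = 6 chips; eligible A, E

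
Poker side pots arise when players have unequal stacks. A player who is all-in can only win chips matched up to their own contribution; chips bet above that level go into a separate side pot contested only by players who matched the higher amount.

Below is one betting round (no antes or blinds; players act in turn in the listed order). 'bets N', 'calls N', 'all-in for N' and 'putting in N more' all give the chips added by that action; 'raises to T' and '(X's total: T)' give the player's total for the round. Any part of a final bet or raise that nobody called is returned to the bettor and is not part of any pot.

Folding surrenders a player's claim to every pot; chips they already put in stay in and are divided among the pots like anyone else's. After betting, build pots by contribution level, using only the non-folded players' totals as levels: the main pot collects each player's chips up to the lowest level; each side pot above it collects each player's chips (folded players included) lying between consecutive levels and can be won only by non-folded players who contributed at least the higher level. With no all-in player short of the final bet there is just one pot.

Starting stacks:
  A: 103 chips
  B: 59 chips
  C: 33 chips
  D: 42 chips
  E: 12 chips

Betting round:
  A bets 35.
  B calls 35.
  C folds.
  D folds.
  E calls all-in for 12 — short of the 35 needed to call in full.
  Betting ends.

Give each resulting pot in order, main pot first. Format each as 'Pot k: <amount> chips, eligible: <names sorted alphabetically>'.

Pot 1: 36 chips, eligible: A, B, E
Pot 2: 46 chips, eligible: A, B

Derivation:
Contributions: A=35, B=35, E=12
Folded: C, D
Pot levels (distinct totals of non-folded players): 12, 35
Layer 1-12: 12 each from A, B, E = 12*3 = 36 chips; eligible A, B, E
Layer 13-35: 23 each from A, B = 23*2 = 46 chips; eligible A, B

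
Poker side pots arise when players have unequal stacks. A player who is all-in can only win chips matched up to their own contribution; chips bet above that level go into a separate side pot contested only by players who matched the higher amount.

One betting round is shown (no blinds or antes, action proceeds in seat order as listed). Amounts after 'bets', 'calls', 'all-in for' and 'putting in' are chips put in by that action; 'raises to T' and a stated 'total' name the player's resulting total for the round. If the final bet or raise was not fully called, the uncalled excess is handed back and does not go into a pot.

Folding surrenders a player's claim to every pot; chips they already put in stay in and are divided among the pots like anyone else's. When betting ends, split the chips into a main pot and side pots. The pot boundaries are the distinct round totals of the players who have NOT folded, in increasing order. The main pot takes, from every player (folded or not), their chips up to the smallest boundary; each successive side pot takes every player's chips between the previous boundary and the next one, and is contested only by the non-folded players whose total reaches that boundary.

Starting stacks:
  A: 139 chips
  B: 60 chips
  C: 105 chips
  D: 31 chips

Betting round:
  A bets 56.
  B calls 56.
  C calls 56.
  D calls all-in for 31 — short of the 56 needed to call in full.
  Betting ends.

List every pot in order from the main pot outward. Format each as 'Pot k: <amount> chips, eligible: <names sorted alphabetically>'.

Contributions: A=56, B=56, C=56, D=31
Pot levels (distinct totals of non-folded players): 31, 56
Layer 1-31: 31 each from A, B, C, D = 31*4 = 124 chips; eligible A, B, C, D
Layer 32-56: 25 each from A, B, C = 25*3 = 75 chips; eligible A, B, C

Pot 1: 124 chips, eligible: A, B, C, D
Pot 2: 75 chips, eligible: A, B, C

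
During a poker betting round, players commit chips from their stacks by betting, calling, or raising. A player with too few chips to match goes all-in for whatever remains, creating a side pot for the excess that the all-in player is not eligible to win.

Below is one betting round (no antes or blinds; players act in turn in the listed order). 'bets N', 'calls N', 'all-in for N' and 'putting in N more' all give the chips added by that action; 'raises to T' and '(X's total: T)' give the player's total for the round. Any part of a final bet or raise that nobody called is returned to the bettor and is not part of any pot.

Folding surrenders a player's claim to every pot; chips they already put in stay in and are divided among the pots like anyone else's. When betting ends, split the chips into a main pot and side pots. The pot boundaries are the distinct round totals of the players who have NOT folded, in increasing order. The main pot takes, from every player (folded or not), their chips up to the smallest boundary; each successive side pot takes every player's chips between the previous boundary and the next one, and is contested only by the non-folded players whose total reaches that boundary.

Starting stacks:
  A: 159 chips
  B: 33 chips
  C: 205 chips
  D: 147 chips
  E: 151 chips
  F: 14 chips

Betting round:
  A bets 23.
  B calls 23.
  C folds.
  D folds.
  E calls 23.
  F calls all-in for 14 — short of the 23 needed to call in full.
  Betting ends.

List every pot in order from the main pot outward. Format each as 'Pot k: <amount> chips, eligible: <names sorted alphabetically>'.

Contributions: A=23, B=23, E=23, F=14
Folded: C, D
Pot levels (distinct totals of non-folded players): 14, 23
Layer 1-14: 14 each from A, B, E, F = 14*4 = 56 chips; eligible A, B, E, F
Layer 15-23: 9 each from A, B, E = 9*3 = 27 chips; eligible A, B, E

Pot 1: 56 chips, eligible: A, B, E, F
Pot 2: 27 chips, eligible: A, B, E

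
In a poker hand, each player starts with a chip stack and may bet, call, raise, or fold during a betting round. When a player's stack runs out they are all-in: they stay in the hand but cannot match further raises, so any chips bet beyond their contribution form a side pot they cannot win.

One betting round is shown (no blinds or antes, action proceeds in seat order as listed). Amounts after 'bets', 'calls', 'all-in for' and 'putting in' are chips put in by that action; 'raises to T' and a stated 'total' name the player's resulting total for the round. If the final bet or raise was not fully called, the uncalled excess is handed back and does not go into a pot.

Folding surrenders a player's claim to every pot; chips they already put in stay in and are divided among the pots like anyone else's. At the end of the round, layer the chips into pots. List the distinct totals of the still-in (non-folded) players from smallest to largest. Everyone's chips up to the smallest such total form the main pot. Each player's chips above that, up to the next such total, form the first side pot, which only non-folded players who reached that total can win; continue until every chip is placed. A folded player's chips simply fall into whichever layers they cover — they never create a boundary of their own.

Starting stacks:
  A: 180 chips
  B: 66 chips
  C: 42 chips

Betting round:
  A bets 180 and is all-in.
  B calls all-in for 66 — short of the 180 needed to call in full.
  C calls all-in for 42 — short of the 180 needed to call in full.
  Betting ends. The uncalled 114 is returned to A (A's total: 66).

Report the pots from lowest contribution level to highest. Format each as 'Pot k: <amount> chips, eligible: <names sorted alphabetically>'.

Contributions (after 114 returned to A): A=66, B=66, C=42
Pot levels (distinct totals of non-folded players): 42, 66
Layer 1-42: 42 each from A, B, C = 42*3 = 126 chips; eligible A, B, C
Layer 43-66: 24 each from A, B = 24*2 = 48 chips; eligible A, B

Pot 1: 126 chips, eligible: A, B, C
Pot 2: 48 chips, eligible: A, B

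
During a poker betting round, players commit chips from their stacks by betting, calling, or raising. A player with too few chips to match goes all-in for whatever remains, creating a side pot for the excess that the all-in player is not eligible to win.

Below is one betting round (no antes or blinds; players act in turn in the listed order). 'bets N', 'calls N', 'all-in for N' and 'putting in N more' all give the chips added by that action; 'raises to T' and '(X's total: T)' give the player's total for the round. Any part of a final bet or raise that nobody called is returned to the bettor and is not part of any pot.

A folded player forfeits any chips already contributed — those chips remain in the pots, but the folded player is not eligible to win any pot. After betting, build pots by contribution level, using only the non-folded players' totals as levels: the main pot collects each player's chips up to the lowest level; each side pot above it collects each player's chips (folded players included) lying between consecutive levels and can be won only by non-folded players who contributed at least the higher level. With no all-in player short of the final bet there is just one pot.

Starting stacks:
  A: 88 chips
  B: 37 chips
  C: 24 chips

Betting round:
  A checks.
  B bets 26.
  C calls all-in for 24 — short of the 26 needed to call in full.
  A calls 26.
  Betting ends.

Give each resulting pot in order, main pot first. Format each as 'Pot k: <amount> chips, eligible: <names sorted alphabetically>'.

Pot 1: 72 chips, eligible: A, B, C
Pot 2: 4 chips, eligible: A, B

Derivation:
Contributions: A=26, B=26, C=24
Pot levels (distinct totals of non-folded players): 24, 26
Layer 1-24: 24 each from A, B, C = 24*3 = 72 chips; eligible A, B, C
Layer 25-26: 2 each from A, B = 2*2 = 4 chips; eligible A, B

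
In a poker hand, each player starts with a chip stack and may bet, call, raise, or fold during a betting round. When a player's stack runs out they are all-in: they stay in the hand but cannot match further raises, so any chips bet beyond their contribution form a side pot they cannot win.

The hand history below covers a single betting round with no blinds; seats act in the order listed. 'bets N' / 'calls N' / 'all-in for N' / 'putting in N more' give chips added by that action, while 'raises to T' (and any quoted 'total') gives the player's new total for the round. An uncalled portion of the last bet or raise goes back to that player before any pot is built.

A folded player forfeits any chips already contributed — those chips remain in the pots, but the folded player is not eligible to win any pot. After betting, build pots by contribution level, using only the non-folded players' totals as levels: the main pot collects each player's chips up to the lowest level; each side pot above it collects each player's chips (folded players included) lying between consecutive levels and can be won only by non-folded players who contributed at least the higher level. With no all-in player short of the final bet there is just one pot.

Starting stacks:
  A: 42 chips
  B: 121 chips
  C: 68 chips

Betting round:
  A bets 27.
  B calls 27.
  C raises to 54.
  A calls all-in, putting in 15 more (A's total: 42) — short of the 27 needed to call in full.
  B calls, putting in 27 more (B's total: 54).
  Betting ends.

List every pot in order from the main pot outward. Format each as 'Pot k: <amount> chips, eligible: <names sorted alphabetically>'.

Pot 1: 126 chips, eligible: A, B, C
Pot 2: 24 chips, eligible: B, C

Derivation:
Contributions: A=42, B=54, C=54
Pot levels (distinct totals of non-folded players): 42, 54
Layer 1-42: 42 each from A, B, C = 42*3 = 126 chips; eligible A, B, C
Layer 43-54: 12 each from B, C = 12*2 = 24 chips; eligible B, C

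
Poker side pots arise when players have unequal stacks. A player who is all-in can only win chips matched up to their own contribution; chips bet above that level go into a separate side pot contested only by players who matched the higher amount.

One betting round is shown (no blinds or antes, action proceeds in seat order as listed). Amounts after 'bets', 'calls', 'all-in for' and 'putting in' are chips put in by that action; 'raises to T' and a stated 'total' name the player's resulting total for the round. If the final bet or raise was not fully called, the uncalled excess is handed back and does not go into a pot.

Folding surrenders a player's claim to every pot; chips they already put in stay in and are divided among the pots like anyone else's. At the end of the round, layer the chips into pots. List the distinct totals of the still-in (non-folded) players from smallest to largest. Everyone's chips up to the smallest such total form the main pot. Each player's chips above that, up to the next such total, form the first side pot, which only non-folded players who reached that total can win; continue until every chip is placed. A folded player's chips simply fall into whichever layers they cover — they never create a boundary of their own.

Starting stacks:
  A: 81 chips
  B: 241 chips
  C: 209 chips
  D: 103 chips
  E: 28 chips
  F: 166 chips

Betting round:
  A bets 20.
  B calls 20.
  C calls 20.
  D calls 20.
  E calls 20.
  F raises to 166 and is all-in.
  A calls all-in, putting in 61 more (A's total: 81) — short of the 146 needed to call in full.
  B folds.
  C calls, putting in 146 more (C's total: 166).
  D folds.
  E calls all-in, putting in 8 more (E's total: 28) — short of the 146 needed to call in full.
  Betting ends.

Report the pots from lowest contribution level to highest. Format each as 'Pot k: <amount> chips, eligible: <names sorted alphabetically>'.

Contributions: A=81, B=20, C=166, D=20, E=28, F=166
Folded: B, D
Pot levels (distinct totals of non-folded players): 28, 81, 166
Layer 1-28: A 28 + B 20 + C 28 + D 20 + E 28 + F 28 = 152 chips; eligible A, C, E, F
Layer 29-81: 53 each from A, C, F = 53*3 = 159 chips; eligible A, C, F
Layer 82-166: 85 each from C, F = 85*2 = 170 chips; eligible C, F

Pot 1: 152 chips, eligible: A, C, E, F
Pot 2: 159 chips, eligible: A, C, F
Pot 3: 170 chips, eligible: C, F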